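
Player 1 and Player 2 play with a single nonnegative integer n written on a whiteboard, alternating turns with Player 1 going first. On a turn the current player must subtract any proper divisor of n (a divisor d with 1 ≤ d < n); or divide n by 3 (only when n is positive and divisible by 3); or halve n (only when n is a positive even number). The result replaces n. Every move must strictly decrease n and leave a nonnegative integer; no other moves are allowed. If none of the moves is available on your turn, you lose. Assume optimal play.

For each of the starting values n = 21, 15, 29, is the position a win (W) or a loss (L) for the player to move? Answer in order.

Work bottom-up. With no move the player to move loses. Otherwise the position is W if at least one move leads to an L position for the opponent, and L if every move leads to a W.
n=0: no move → L
n=1: no move → L
n=2: W (go to 1, an L position)
n=3: W (go to 1, an L position)
n=4: L (options 2(W), 3(W) are all W)
n=5: W (go to 4, an L position)
n=6: W (go to 4, an L position)
n=7: L (sole option 6(W) is W)
n=8: W (go to 4, an L position)
n=9: L (options 3(W), 6(W), 8(W) are all W)
n=10: W (go to 9, an L position)
n=11: L (sole option 10(W) is W)
n=12: W (go to 4, an L position)
n=13: L (sole option 12(W) is W)
n=14: W (go to 7, an L position)
n=15: L (options 5(W), 10(W), 12(W), 14(W) are all W)
n=16: W (go to 15, an L position)
n=17: L (sole option 16(W) is W)
n=18: W (go to 9, an L position)
n=19: L (sole option 18(W) is W)
n=20: W (go to 15, an L position)
n=21: W (go to 7, an L position)
n=22: W (go to 11, an L position)
n=23: L (sole option 22(W) is W)
n=24: W (go to 23, an L position)
n=25: L (options 20(W), 24(W) are all W)
n=26: W (go to 13, an L position)
n=27: W (go to 9, an L position)
n=28: L (options 14(W), 21(W), 24(W), 26(W), 27(W) are all W)
n=29: W (go to 28, an L position)

21: W, 15: L, 29: W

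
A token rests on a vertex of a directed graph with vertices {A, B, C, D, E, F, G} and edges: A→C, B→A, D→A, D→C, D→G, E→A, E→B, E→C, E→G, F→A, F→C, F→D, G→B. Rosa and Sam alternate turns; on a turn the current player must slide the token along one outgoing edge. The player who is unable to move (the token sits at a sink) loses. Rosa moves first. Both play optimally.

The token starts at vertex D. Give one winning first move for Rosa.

Classify positions by backward induction: terminal positions (no move available) are L. From any other position, the mover wins iff some move reaches an L.
Every edge goes from a vertex to one that appears earlier in the order C, A, B, G, D, F, E, so processing vertices in that order labels each vertex after all of its successors.
C: no outgoing edge → L
A: reaches L-position C → W
B: only reaches A(W), which is W → L
G: reaches L-position B → W
D: reaches L-position C → W
F: reaches L-position C → W
E: reaches L-position B → W
From D, the L positions reachable in one move are: C.

Move to C.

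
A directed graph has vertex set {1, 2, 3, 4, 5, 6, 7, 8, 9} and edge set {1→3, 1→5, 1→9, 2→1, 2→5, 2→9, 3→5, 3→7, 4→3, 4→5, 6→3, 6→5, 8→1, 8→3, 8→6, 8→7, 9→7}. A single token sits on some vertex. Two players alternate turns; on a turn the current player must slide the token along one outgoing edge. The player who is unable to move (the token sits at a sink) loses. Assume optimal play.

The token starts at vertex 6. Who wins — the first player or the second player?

The first player wins.

Classify positions by backward induction: terminal positions (no move available) are L. From any other position, the mover wins iff some move reaches an L.
Every edge goes from a vertex to one that appears earlier in the order 5, 7, 3, 6, 9, 1, 8, 4, 2, so processing vertices in that order labels each vertex after all of its successors.
5: no outgoing edge → L
7: no outgoing edge → L
3: →7(L), so W
6: →5(L), so W
9: →7(L), so W
1: →5(L), so W
8: →7(L), so W
4: →5(L), so W
2: →5(L), so W
From 6 the player to move can move to 5, reaching an L position.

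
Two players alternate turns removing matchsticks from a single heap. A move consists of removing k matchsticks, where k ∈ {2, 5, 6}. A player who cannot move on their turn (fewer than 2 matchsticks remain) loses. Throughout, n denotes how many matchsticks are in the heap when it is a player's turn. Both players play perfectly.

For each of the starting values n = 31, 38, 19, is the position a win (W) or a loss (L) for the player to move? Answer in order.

Positions with no move are L. A position that does have a move is losing for the player to move precisely when every available move leads to a winning position for the opponent. Fill in the labels:
n=0: no move → L
n=1: no move → L
n=2: reaches L-position 0 → W
n=3: reaches L-position 1 → W
n=4: only reaches 2(W), which is W → L
n=5: reaches L-position 0 → W
n=6: reaches L-position 4 → W
n=7: reaches L-position 1 → W
n=8: only reaches 6(W), 3(W), 2(W), all W → L
n=9: reaches L-position 4 → W
n=10: reaches L-position 8 → W
n=11: only reaches 9(W), 6(W), 5(W), all W → L
n=12: only reaches 10(W), 7(W), 6(W), all W → L
n=13: reaches L-position 11 → W
n=14: reaches L-position 12 → W
n=15: only reaches 13(W), 10(W), 9(W), all W → L
n=16: reaches L-position 11 → W
n=17: reaches L-position 15 → W
n=18: reaches L-position 12 → W
n=19: only reaches 17(W), 14(W), 13(W), all W → L
n=20: reaches L-position 15 → W
n=21: reaches L-position 19 → W
n=22: only reaches 20(W), 17(W), 16(W), all W → L
n=23: only reaches 21(W), 18(W), 17(W), all W → L
n=24: reaches L-position 22 → W
n=25: reaches L-position 23 → W
n=26: only reaches 24(W), 21(W), 20(W), all W → L
n=27: reaches L-position 22 → W
n=28: reaches L-position 26 → W
n=29: reaches L-position 23 → W
n=30: only reaches 28(W), 25(W), 24(W), all W → L
n=31: reaches L-position 26 → W
n=32: reaches L-position 30 → W
n=33: only reaches 31(W), 28(W), 27(W), all W → L
n=34: only reaches 32(W), 29(W), 28(W), all W → L
n=35: reaches L-position 33 → W
n=36: reaches L-position 34 → W
n=37: only reaches 35(W), 32(W), 31(W), all W → L
n=38: reaches L-position 33 → W

31: W, 38: W, 19: L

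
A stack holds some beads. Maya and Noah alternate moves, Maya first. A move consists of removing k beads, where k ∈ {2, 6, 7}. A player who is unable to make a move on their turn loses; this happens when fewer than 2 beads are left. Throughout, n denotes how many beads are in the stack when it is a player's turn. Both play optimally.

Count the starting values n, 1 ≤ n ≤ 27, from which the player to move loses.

Build the W/L table. Terminal = L. A non-terminal position is W if it has a move to some L; otherwise it is L.
n=0: no move → L
n=1: no move → L
n=2: →0(L), so W
n=3: →1(L), so W
n=4: →2(W) only, which is W, so L
n=5: →3(W) only, which is W, so L
n=6: →4(L), so W
n=7: →5(L), so W
n=8: →1(L), so W
n=9: →7(W), 3(W), 2(W) — all W, so L
n=10: →4(L), so W
n=11: →9(L), so W
n=12: →5(L), so W
n=13: →11(W), 7(W), 6(W) — all W, so L
n=14: →12(W), 8(W), 7(W) — all W, so L
n=15: →13(L), so W
n=16: →14(L), so W
n=17: →15(W), 11(W), 10(W) — all W, so L
n=18: →16(W), 12(W), 11(W) — all W, so L
n=19: →17(L), so W
n=20: →18(L), so W
n=21: →14(L), so W
n=22: →20(W), 16(W), 15(W) — all W, so L
n=23: →17(L), so W
n=24: →22(L), so W
n=25: →18(L), so W
n=26: →24(W), 20(W), 19(W) — all W, so L
n=27: →25(W), 21(W), 20(W) — all W, so L
L entries with 1 ≤ n ≤ 27 (n=0 is outside the asked range and is not counted): n = 1, 4, 5, 9, 13, 14, 17, 18, 22, 26, 27; that makes 11.

11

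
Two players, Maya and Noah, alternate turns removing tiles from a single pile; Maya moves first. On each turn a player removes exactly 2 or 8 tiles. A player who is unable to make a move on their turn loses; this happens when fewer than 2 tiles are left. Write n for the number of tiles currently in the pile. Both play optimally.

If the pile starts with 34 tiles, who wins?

Noah wins.

Use the standard recursion: the mover loses at a terminal position; elsewhere, the mover wins exactly when some move hands the opponent an L position.
n=0: no move → L
n=1: no move → L
n=2: W (go to 0, an L position)
n=3: W (go to 1, an L position)
n=4: L (sole option 2(W) is W)
n=5: L (sole option 3(W) is W)
n=6: W (go to 4, an L position)
n=7: W (go to 5, an L position)
n=8: W (go to 0, an L position)
n=9: W (go to 1, an L position)
n=10: L (options 8(W), 2(W) are all W)
n=11: L (options 9(W), 3(W) are all W)
n=12: W (go to 10, an L position)
n=13: W (go to 11, an L position)
n=14: L (options 12(W), 6(W) are all W)
n=15: L (options 13(W), 7(W) are all W)
n=16: W (go to 14, an L position)
n=17: W (go to 15, an L position)
n=18: W (go to 10, an L position)
n=19: W (go to 11, an L position)
n=20: L (options 18(W), 12(W) are all W)
n=21: L (options 19(W), 13(W) are all W)
n=22: W (go to 20, an L position)
n=23: W (go to 21, an L position)
n=24: L (options 22(W), 16(W) are all W)
n=25: L (options 23(W), 17(W) are all W)
n=26: W (go to 24, an L position)
n=27: W (go to 25, an L position)
n=28: W (go to 20, an L position)
n=29: W (go to 21, an L position)
n=30: L (options 28(W), 22(W) are all W)
n=31: L (options 29(W), 23(W) are all W)
n=32: W (go to 30, an L position)
n=33: W (go to 31, an L position)
n=34: L (options 32(W), 26(W) are all W)
Every move from 34 reaches a W position, so the mover loses.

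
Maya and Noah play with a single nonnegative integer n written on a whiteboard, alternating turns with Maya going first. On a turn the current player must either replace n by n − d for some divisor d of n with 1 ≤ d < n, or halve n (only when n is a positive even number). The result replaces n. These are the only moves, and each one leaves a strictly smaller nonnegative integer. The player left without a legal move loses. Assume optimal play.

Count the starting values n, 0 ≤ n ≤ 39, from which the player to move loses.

Classify positions by backward induction: terminal positions (no move available) are L. From any other position, the mover wins iff some move reaches an L.
n=0: no move → L
n=1: no move → L
n=2: reaches L-position 1 → W
n=3: only reaches 2(W), which is W → L
n=4: reaches L-position 3 → W
n=5: only reaches 4(W), which is W → L
n=6: reaches L-position 3 → W
n=7: only reaches 6(W), which is W → L
n=8: reaches L-position 7 → W
n=9: only reaches 6(W), 8(W), all W → L
n=10: reaches L-position 5 → W
n=11: only reaches 10(W), which is W → L
n=12: reaches L-position 9 → W
n=13: only reaches 12(W), which is W → L
n=14: reaches L-position 7 → W
n=15: only reaches 10(W), 12(W), 14(W), all W → L
n=16: reaches L-position 15 → W
n=17: only reaches 16(W), which is W → L
n=18: reaches L-position 9 → W
n=19: only reaches 18(W), which is W → L
n=20: reaches L-position 15 → W
n=21: only reaches 14(W), 18(W), 20(W), all W → L
n=22: reaches L-position 11 → W
n=23: only reaches 22(W), which is W → L
n=24: reaches L-position 21 → W
n=25: only reaches 20(W), 24(W), all W → L
n=26: reaches L-position 13 → W
n=27: only reaches 18(W), 24(W), 26(W), all W → L
n=28: reaches L-position 21 → W
n=29: only reaches 28(W), which is W → L
n=30: reaches L-position 15 → W
n=31: only reaches 30(W), which is W → L
n=32: reaches L-position 31 → W
n=33: only reaches 22(W), 30(W), 32(W), all W → L
n=34: reaches L-position 17 → W
n=35: only reaches 28(W), 30(W), 34(W), all W → L
n=36: reaches L-position 27 → W
n=37: only reaches 36(W), which is W → L
n=38: reaches L-position 19 → W
n=39: only reaches 26(W), 36(W), 38(W), all W → L
L entries with 0 ≤ n ≤ 39: n = 0, 1, 3, 5, 7, 9, 11, 13, 15, 17, 19, 21, 23, 25, 27, 29, 31, 33, 35, 37, 39; that makes 21.

21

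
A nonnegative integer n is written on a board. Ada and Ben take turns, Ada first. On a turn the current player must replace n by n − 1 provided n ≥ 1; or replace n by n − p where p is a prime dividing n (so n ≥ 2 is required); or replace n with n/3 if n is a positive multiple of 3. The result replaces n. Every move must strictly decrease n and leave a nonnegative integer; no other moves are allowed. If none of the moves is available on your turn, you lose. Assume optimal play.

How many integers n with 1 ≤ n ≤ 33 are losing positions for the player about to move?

Classify positions by backward induction: terminal positions (no move available) are L. From any other position, the mover wins iff some move reaches an L.
n=0: no move → L
n=1: →0(L), so W
n=2: →0(L), so W
n=3: →0(L), so W
n=4: →2(W), 3(W) — all W, so L
n=5: →0(L), so W
n=6: →4(L), so W
n=7: →0(L), so W
n=8: →6(W), 7(W) — all W, so L
n=9: →8(L), so W
n=10: →8(L), so W
n=11: →0(L), so W
n=12: →4(L), so W
n=13: →0(L), so W
n=14: →7(W), 12(W), 13(W) — all W, so L
n=15: →14(L), so W
n=16: →14(L), so W
n=17: →0(L), so W
n=18: →6(W), 15(W), 16(W), 17(W) — all W, so L
n=19: →0(L), so W
n=20: →18(L), so W
n=21: →14(L), so W
n=22: →11(W), 20(W), 21(W) — all W, so L
n=23: →0(L), so W
n=24: →8(L), so W
n=25: →20(W), 24(W) — all W, so L
n=26: →25(L), so W
n=27: →9(W), 24(W), 26(W) — all W, so L
n=28: →27(L), so W
n=29: →0(L), so W
n=30: →25(L), so W
n=31: →0(L), so W
n=32: →30(W), 31(W) — all W, so L
n=33: →22(L), so W
L entries with 1 ≤ n ≤ 33 (n=0 is outside the asked range and is not counted): n = 4, 8, 14, 18, 22, 25, 27, 32; that makes 8.

8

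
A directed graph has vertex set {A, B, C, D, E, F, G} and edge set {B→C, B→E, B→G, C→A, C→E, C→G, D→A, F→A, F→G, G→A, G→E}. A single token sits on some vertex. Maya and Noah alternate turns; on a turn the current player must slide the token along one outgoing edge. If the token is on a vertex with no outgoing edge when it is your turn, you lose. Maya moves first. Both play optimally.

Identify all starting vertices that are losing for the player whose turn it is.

Classify positions by backward induction: terminal positions (no move available) are L. From any other position, the mover wins iff some move reaches an L.
Every edge goes from a vertex to one that appears earlier in the order A, E, G, F, C, D, B, so processing vertices in that order labels each vertex after all of its successors.
A: no outgoing edge → L
E: no outgoing edge → L
G: reaches L-position E → W
F: reaches L-position A → W
C: reaches L-position E → W
D: reaches L-position A → W
B: reaches L-position E → W
The losing starting vertices are exactly the entries labelled L in this table (2 of them).

A, E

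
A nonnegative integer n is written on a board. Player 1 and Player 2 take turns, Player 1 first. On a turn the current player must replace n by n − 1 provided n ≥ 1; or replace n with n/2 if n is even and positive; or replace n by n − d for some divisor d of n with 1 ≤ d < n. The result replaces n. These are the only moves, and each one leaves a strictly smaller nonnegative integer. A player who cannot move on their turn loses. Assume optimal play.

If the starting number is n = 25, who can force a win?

Compute win/loss labels from the base case upward. A position with no move is L. Any other position is W if it can reach an L in one move, else L.
n=0: no move → L
n=1: W (go to 0, an L position)
n=2: L (sole option 1(W) is W)
n=3: W (go to 2, an L position)
n=4: W (go to 2, an L position)
n=5: L (sole option 4(W) is W)
n=6: W (go to 5, an L position)
n=7: L (sole option 6(W) is W)
n=8: W (go to 7, an L position)
n=9: L (options 6(W), 8(W) are all W)
n=10: W (go to 5, an L position)
n=11: L (sole option 10(W) is W)
n=12: W (go to 9, an L position)
n=13: L (sole option 12(W) is W)
n=14: W (go to 7, an L position)
n=15: L (options 10(W), 12(W), 14(W) are all W)
n=16: W (go to 15, an L position)
n=17: L (sole option 16(W) is W)
n=18: W (go to 9, an L position)
n=19: L (sole option 18(W) is W)
n=20: W (go to 15, an L position)
n=21: L (options 14(W), 18(W), 20(W) are all W)
n=22: W (go to 11, an L position)
n=23: L (sole option 22(W) is W)
n=24: W (go to 21, an L position)
n=25: L (options 20(W), 24(W) are all W)
The starting position 25 is L: whatever Player 1 does, the opponent receives a W position.

Player 2 wins.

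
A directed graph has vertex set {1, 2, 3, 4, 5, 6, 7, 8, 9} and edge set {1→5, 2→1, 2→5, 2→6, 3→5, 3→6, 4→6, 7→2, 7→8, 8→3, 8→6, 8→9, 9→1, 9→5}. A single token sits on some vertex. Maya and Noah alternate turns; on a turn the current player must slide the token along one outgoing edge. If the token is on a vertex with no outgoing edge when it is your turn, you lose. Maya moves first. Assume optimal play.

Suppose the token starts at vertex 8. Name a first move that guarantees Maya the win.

Build the W/L table. Terminal = L. A non-terminal position is W if it has a move to some L; otherwise it is L.
Every edge goes from a vertex to one that appears earlier in the order 6, 5, 1, 3, 9, 2, 8, 4, 7, so processing vertices in that order labels each vertex after all of its successors.
6: no outgoing edge → L
5: no outgoing edge → L
1: →5(L), so W
3: →5(L), so W
9: →5(L), so W
2: →5(L), so W
8: →6(L), so W
4: →6(L), so W
7: →8(W), 2(W) — all W, so L
From 8, the L positions reachable in one move are: 6.

Move to 6.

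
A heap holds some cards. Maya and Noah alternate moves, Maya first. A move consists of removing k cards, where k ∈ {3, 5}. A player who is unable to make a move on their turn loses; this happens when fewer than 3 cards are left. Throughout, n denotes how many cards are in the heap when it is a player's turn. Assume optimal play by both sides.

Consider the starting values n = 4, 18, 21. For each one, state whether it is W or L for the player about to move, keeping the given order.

Compute win/loss labels from the base case upward. A position with no move is L. Any other position is W if it can reach an L in one move, else L.
n=0: no move → L
n=1: no move → L
n=2: no move → L
n=3: W (go to 0, an L position)
n=4: W (go to 1, an L position)
n=5: W (go to 2, an L position)
n=6: W (go to 1, an L position)
n=7: W (go to 2, an L position)
n=8: L (options 5(W), 3(W) are all W)
n=9: L (options 6(W), 4(W) are all W)
n=10: L (options 7(W), 5(W) are all W)
n=11: W (go to 8, an L position)
n=12: W (go to 9, an L position)
n=13: W (go to 10, an L position)
n=14: W (go to 9, an L position)
n=15: W (go to 10, an L position)
n=16: L (options 13(W), 11(W) are all W)
n=17: L (options 14(W), 12(W) are all W)
n=18: L (options 15(W), 13(W) are all W)
n=19: W (go to 16, an L position)
n=20: W (go to 17, an L position)
n=21: W (go to 18, an L position)

4: W, 18: L, 21: W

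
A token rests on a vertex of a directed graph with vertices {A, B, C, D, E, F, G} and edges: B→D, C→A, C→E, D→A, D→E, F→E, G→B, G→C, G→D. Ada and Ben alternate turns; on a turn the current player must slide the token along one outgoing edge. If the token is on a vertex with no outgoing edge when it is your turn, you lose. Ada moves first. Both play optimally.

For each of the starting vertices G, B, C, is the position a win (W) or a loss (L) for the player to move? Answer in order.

Work bottom-up. With no move the player to move loses. Otherwise the position is W if at least one move leads to an L position for the opponent, and L if every move leads to a W.
Every edge goes from a vertex to one that appears earlier in the order A, E, C, D, B, G, F, so processing vertices in that order labels each vertex after all of its successors.
A: no outgoing edge → L
E: no outgoing edge → L
C: reaches L-position E → W
D: reaches L-position E → W
B: only reaches D(W), which is W → L
G: reaches L-position B → W
F: reaches L-position E → W

G: W, B: L, C: W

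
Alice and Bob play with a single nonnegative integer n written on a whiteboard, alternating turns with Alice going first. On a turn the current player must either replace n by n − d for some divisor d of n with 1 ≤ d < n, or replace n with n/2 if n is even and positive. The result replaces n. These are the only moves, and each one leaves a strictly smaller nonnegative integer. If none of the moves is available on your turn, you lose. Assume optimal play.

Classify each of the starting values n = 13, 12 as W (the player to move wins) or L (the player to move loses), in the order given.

Classify positions by backward induction: terminal positions (no move available) are L. From any other position, the mover wins iff some move reaches an L.
n=0: no move → L
n=1: no move → L
n=2: reaches L-position 1 → W
n=3: only reaches 2(W), which is W → L
n=4: reaches L-position 3 → W
n=5: only reaches 4(W), which is W → L
n=6: reaches L-position 3 → W
n=7: only reaches 6(W), which is W → L
n=8: reaches L-position 7 → W
n=9: only reaches 6(W), 8(W), all W → L
n=10: reaches L-position 5 → W
n=11: only reaches 10(W), which is W → L
n=12: reaches L-position 9 → W
n=13: only reaches 12(W), which is W → L

13: L, 12: W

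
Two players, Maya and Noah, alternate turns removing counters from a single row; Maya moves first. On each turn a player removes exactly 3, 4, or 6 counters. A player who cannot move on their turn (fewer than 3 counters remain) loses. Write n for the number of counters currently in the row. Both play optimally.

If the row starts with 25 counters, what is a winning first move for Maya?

Label each position W (a win for the player to move) or L (a loss). A position with no legal move is L; any other position is W exactly when some move reaches an L, and L when every move reaches a W.
n=0: no move → L
n=1: no move → L
n=2: no move → L
n=3: can move to 0, which is L ⇒ W
n=4: can move to 1, which is L ⇒ W
n=5: can move to 2, which is L ⇒ W
n=6: can move to 2, which is L ⇒ W
n=7: can move to 1, which is L ⇒ W
n=8: can move to 2, which is L ⇒ W
n=9: moves to 6(W), 5(W), 3(W); every one is W ⇒ L
n=10: moves to 7(W), 6(W), 4(W); every one is W ⇒ L
n=11: moves to 8(W), 7(W), 5(W); every one is W ⇒ L
n=12: can move to 9, which is L ⇒ W
n=13: can move to 10, which is L ⇒ W
n=14: can move to 11, which is L ⇒ W
n=15: can move to 11, which is L ⇒ W
n=16: can move to 10, which is L ⇒ W
n=17: can move to 11, which is L ⇒ W
n=18: moves to 15(W), 14(W), 12(W); every one is W ⇒ L
n=19: moves to 16(W), 15(W), 13(W); every one is W ⇒ L
n=20: moves to 17(W), 16(W), 14(W); every one is W ⇒ L
n=21: can move to 18, which is L ⇒ W
n=22: can move to 19, which is L ⇒ W
n=23: can move to 20, which is L ⇒ W
n=24: can move to 20, which is L ⇒ W
n=25: can move to 19, which is L ⇒ W
From 25, the L positions reachable in one move are: 19.

Remove 6, leaving 19.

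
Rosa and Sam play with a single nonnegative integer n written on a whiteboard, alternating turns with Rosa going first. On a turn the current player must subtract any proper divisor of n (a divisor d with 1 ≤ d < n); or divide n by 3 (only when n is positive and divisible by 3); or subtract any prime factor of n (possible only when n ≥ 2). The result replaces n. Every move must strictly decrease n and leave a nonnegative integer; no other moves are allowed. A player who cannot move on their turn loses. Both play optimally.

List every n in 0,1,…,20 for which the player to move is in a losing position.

0, 1, 4, 9, 14, 20

Use the standard recursion: the mover loses at a terminal position; elsewhere, the mover wins exactly when some move hands the opponent an L position.
n=0: no move → L
n=1: no move → L
n=2: W (go to 0, an L position)
n=3: W (go to 0, an L position)
n=4: L (options 2(W), 3(W) are all W)
n=5: W (go to 0, an L position)
n=6: W (go to 4, an L position)
n=7: W (go to 0, an L position)
n=8: W (go to 4, an L position)
n=9: L (options 3(W), 6(W), 8(W) are all W)
n=10: W (go to 9, an L position)
n=11: W (go to 0, an L position)
n=12: W (go to 4, an L position)
n=13: W (go to 0, an L position)
n=14: L (options 7(W), 12(W), 13(W) are all W)
n=15: W (go to 14, an L position)
n=16: W (go to 14, an L position)
n=17: W (go to 0, an L position)
n=18: W (go to 9, an L position)
n=19: W (go to 0, an L position)
n=20: L (options 10(W), 15(W), 16(W), 18(W), 19(W) are all W)
The losing starting values of n are exactly the entries labelled L in this table (6 of them).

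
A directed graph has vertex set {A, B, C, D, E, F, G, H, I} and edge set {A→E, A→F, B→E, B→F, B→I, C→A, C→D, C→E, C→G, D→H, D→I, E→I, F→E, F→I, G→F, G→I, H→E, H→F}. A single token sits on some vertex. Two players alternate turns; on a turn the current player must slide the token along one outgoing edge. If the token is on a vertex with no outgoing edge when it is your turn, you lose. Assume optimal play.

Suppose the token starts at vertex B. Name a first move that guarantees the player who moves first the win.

Move to I.

Work bottom-up. With no move the player to move loses. Otherwise the position is W if at least one move leads to an L position for the opponent, and L if every move leads to a W.
Every edge goes from a vertex to one that appears earlier in the order I, E, F, B, A, H, G, D, C, so processing vertices in that order labels each vertex after all of its successors.
I: no outgoing edge → L
E: can move to I, which is L ⇒ W
F: can move to I, which is L ⇒ W
B: can move to I, which is L ⇒ W
A: moves to F(W), E(W); every one is W ⇒ L
H: moves to F(W), E(W); every one is W ⇒ L
G: can move to I, which is L ⇒ W
D: can move to H, which is L ⇒ W
C: can move to A, which is L ⇒ W
From B, the L positions reachable in one move are: I.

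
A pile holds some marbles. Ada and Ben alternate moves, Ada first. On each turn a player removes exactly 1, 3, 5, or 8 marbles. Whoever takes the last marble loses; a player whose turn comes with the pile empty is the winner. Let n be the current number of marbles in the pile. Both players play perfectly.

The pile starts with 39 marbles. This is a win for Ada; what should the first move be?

Remove 8, leaving 31.

Positions with no move are W. A position that does have a move is losing for the player to move precisely when every available move leads to a winning position for the opponent. Fill in the labels:
n=0: no move; the opponent has just taken the last marble and therefore loses → W
n=1: only reaches 0(W), which is W → L
n=2: reaches L-position 1 → W
n=3: only reaches 2(W), 0(W), all W → L
n=4: reaches L-position 3 → W
n=5: only reaches 4(W), 2(W), 0(W), all W → L
n=6: reaches L-position 5 → W
n=7: only reaches 6(W), 4(W), 2(W), all W → L
n=8: reaches L-position 7 → W
n=9: reaches L-position 1 → W
n=10: reaches L-position 7 → W
n=11: reaches L-position 3 → W
n=12: reaches L-position 7 → W
n=13: reaches L-position 5 → W
n=14: only reaches 13(W), 11(W), 9(W), 6(W), all W → L
n=15: reaches L-position 14 → W
n=16: only reaches 15(W), 13(W), 11(W), 8(W), all W → L
n=17: reaches L-position 16 → W
n=18: only reaches 17(W), 15(W), 13(W), 10(W), all W → L
n=19: reaches L-position 18 → W
n=20: only reaches 19(W), 17(W), 15(W), 12(W), all W → L
n=21: reaches L-position 20 → W
n=22: reaches L-position 14 → W
n=23: reaches L-position 20 → W
n=24: reaches L-position 16 → W
n=25: reaches L-position 20 → W
n=26: reaches L-position 18 → W
n=27: only reaches 26(W), 24(W), 22(W), 19(W), all W → L
n=28: reaches L-position 27 → W
n=29: only reaches 28(W), 26(W), 24(W), 21(W), all W → L
n=30: reaches L-position 29 → W
n=31: only reaches 30(W), 28(W), 26(W), 23(W), all W → L
n=32: reaches L-position 31 → W
n=33: only reaches 32(W), 30(W), 28(W), 25(W), all W → L
n=34: reaches L-position 33 → W
n=35: reaches L-position 27 → W
n=36: reaches L-position 33 → W
n=37: reaches L-position 29 → W
n=38: reaches L-position 33 → W
n=39: reaches L-position 31 → W
From 39, the L positions reachable in one move are: 31.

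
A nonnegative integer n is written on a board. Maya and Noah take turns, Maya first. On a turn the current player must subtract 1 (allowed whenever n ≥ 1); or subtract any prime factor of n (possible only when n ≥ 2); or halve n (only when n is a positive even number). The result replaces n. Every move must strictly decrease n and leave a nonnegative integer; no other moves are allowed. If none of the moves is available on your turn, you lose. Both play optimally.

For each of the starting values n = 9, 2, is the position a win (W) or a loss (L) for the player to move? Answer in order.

Work bottom-up. With no move the player to move loses. Otherwise the position is W if at least one move leads to an L position for the opponent, and L if every move leads to a W.
n=0: no move → L
n=1: W (go to 0, an L position)
n=2: W (go to 0, an L position)
n=3: W (go to 0, an L position)
n=4: L (options 2(W), 3(W) are all W)
n=5: W (go to 0, an L position)
n=6: W (go to 4, an L position)
n=7: W (go to 0, an L position)
n=8: W (go to 4, an L position)
n=9: L (options 6(W), 8(W) are all W)

9: L, 2: W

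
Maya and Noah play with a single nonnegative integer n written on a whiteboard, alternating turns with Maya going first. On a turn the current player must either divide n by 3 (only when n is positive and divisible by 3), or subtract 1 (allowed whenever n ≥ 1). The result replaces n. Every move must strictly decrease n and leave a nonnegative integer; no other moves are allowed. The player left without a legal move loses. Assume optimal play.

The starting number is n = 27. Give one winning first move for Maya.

Move to 9.

Compute win/loss labels from the base case upward. A position with no move is L. Any other position is W if it can reach an L in one move, else L.
n=0: no move → L
n=1: →0(L), so W
n=2: →1(W) only, which is W, so L
n=3: →2(L), so W
n=4: →3(W) only, which is W, so L
n=5: →4(L), so W
n=6: →2(L), so W
n=7: →6(W) only, which is W, so L
n=8: →7(L), so W
n=9: →3(W), 8(W) — all W, so L
n=10: →9(L), so W
n=11: →10(W) only, which is W, so L
n=12: →4(L), so W
n=13: →12(W) only, which is W, so L
n=14: →13(L), so W
n=15: →5(W), 14(W) — all W, so L
n=16: →15(L), so W
n=17: →16(W) only, which is W, so L
n=18: →17(L), so W
n=19: →18(W) only, which is W, so L
n=20: →19(L), so W
n=21: →7(L), so W
n=22: →21(W) only, which is W, so L
n=23: →22(L), so W
n=24: →8(W), 23(W) — all W, so L
n=25: →24(L), so W
n=26: →25(W) only, which is W, so L
n=27: →9(L), so W
From 27, the L positions reachable in one move are: 9, 26. Any move reaching one of these is winning.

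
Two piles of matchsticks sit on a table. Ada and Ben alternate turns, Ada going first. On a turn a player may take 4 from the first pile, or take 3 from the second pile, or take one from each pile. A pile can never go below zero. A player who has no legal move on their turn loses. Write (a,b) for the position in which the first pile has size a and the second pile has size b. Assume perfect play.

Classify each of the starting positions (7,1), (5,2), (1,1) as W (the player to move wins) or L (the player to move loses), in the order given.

Use the standard recursion: the mover loses at a terminal position; elsewhere, the mover wins exactly when some move hands the opponent an L position.
No move ever increases a pile, so every position that can arise here has a ≤ 7 and b ≤ 2; it is enough to label the cells with 0 ≤ a ≤ 7 and 0 ≤ b ≤ 2.
Every move lowers a or b (never raises either), so fill the grid row by row in increasing a, and left to right within a row: each cell's successors are then already labelled.
      b=0  b=1  b=2
a=0:    L    L    L
a=1:    L    W    W
a=2:    L    W    L
a=3:    L    W    L
a=4:    W    W    W
a=5:    W    L    L
a=6:    W    L    W
a=7:    W    L    W
Cells with no legal move (terminal, hence L): (0,0), (0,1), (0,2), (1,0), (2,0), (3,0).
The remaining L cells, each justified by listing all of its moves:
(2,2): only reaches (1,1)(W), which is W → L
(3,2): only reaches (2,1)(W), which is W → L
(5,1): only reaches (1,1)(W), (4,0)(W), all W → L
(5,2): only reaches (1,2)(W), (4,1)(W), all W → L
(6,1): only reaches (2,1)(W), (5,0)(W), all W → L
(7,1): only reaches (3,1)(W), (6,0)(W), all W → L
Every other cell has at least one move into one of the L cells above, so it is W.
(7,1): one of the L cells justified above, so L
(5,2): one of the L cells justified above, so L
(1,1): the move to (0,0) reaches an L cell, so W

(7,1): L, (5,2): L, (1,1): W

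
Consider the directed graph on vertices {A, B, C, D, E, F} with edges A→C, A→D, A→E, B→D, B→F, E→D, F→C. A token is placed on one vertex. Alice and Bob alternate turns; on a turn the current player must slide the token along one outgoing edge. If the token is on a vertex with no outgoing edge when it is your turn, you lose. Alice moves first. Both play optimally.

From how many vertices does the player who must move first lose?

Label each position W (a win for the player to move) or L (a loss). A position with no legal move is L; any other position is W exactly when some move reaches an L, and L when every move reaches a W.
Every edge goes from a vertex to one that appears earlier in the order C, D, F, E, A, B, so processing vertices in that order labels each vertex after all of its successors.
C: no outgoing edge → L
D: no outgoing edge → L
F: reaches L-position C → W
E: reaches L-position D → W
A: reaches L-position D → W
B: reaches L-position D → W
The L vertices are C, D; that is 2 in all.

2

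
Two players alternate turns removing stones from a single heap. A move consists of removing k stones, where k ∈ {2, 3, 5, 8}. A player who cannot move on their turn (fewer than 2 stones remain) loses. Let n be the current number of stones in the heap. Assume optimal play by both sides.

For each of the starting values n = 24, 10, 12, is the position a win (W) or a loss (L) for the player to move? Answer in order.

Positions with no move are L. A position that does have a move is losing for the player to move precisely when every available move leads to a winning position for the opponent. Fill in the labels:
n=0: no move → L
n=1: no move → L
n=2: reaches L-position 0 → W
n=3: reaches L-position 1 → W
n=4: reaches L-position 1 → W
n=5: reaches L-position 0 → W
n=6: reaches L-position 1 → W
n=7: only reaches 5(W), 4(W), 2(W), all W → L
n=8: reaches L-position 0 → W
n=9: reaches L-position 7 → W
n=10: reaches L-position 7 → W
n=11: only reaches 9(W), 8(W), 6(W), 3(W), all W → L
n=12: reaches L-position 7 → W
n=13: reaches L-position 11 → W
n=14: reaches L-position 11 → W
n=15: reaches L-position 7 → W
n=16: reaches L-position 11 → W
n=17: only reaches 15(W), 14(W), 12(W), 9(W), all W → L
n=18: only reaches 16(W), 15(W), 13(W), 10(W), all W → L
n=19: reaches L-position 17 → W
n=20: reaches L-position 18 → W
n=21: reaches L-position 18 → W
n=22: reaches L-position 17 → W
n=23: reaches L-position 18 → W
n=24: only reaches 22(W), 21(W), 19(W), 16(W), all W → L

24: L, 10: W, 12: W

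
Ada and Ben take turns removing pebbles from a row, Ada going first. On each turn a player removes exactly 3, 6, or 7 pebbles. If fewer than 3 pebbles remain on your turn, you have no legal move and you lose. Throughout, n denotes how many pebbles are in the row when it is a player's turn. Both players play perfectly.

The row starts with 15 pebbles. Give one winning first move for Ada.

Use the standard recursion: the mover loses at a terminal position; elsewhere, the mover wins exactly when some move hands the opponent an L position.
n=0: no move → L
n=1: no move → L
n=2: no move → L
n=3: →0(L), so W
n=4: →1(L), so W
n=5: →2(L), so W
n=6: →0(L), so W
n=7: →1(L), so W
n=8: →2(L), so W
n=9: →2(L), so W
n=10: →7(W), 4(W), 3(W) — all W, so L
n=11: →8(W), 5(W), 4(W) — all W, so L
n=12: →9(W), 6(W), 5(W) — all W, so L
n=13: →10(L), so W
n=14: →11(L), so W
n=15: →12(L), so W
From 15, the L positions reachable in one move are: 12.

Remove 3, leaving 12.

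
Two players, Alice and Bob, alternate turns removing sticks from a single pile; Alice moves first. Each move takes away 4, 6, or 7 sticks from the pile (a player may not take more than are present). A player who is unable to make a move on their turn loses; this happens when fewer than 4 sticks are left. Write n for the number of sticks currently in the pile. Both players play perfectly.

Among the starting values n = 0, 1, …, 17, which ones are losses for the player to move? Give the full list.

Compute win/loss labels from the base case upward. A position with no move is L. Any other position is W if it can reach an L in one move, else L.
n=0: no move → L
n=1: no move → L
n=2: no move → L
n=3: no move → L
n=4: reaches L-position 0 → W
n=5: reaches L-position 1 → W
n=6: reaches L-position 2 → W
n=7: reaches L-position 3 → W
n=8: reaches L-position 2 → W
n=9: reaches L-position 3 → W
n=10: reaches L-position 3 → W
n=11: only reaches 7(W), 5(W), 4(W), all W → L
n=12: only reaches 8(W), 6(W), 5(W), all W → L
n=13: only reaches 9(W), 7(W), 6(W), all W → L
n=14: only reaches 10(W), 8(W), 7(W), all W → L
n=15: reaches L-position 11 → W
n=16: reaches L-position 12 → W
n=17: reaches L-position 13 → W
Reading off the rows marked L gives the requested list; there are 8 such values of n.

0, 1, 2, 3, 11, 12, 13, 14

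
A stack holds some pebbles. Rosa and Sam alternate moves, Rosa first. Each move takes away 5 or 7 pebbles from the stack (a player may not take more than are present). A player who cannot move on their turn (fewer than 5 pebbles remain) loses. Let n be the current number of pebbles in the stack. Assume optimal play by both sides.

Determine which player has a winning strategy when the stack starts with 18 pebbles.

Compute win/loss labels from the base case upward. A position with no move is L. Any other position is W if it can reach an L in one move, else L.
n=0: no move → L
n=1: no move → L
n=2: no move → L
n=3: no move → L
n=4: no move → L
n=5: can move to 0, which is L ⇒ W
n=6: can move to 1, which is L ⇒ W
n=7: can move to 2, which is L ⇒ W
n=8: can move to 3, which is L ⇒ W
n=9: can move to 4, which is L ⇒ W
n=10: can move to 3, which is L ⇒ W
n=11: can move to 4, which is L ⇒ W
n=12: moves to 7(W), 5(W); every one is W ⇒ L
n=13: moves to 8(W), 6(W); every one is W ⇒ L
n=14: moves to 9(W), 7(W); every one is W ⇒ L
n=15: moves to 10(W), 8(W); every one is W ⇒ L
n=16: moves to 11(W), 9(W); every one is W ⇒ L
n=17: can move to 12, which is L ⇒ W
n=18: can move to 13, which is L ⇒ W
The starting position 18 is W: Rosa should remove 5, leaving 13, handing over an L position.

Rosa wins.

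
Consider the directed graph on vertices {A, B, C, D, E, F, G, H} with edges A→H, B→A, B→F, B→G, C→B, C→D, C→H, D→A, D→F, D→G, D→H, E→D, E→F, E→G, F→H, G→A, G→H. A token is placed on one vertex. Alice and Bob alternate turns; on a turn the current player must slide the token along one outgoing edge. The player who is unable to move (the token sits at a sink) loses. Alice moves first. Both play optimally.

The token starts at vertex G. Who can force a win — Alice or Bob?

Compute win/loss labels from the base case upward. A position with no move is L. Any other position is W if it can reach an L in one move, else L.
Every edge goes from a vertex to one that appears earlier in the order H, A, G, F, D, E, B, C, so processing vertices in that order labels each vertex after all of its successors.
H: no outgoing edge → L
A: →H(L), so W
G: →H(L), so W
F: →H(L), so W
D: →H(L), so W
E: →D(W), F(W), G(W) — all W, so L
B: →F(W), G(W), A(W) — all W, so L
C: →B(L), so W
From G Alice can move to H, reaching an L position.

Alice wins.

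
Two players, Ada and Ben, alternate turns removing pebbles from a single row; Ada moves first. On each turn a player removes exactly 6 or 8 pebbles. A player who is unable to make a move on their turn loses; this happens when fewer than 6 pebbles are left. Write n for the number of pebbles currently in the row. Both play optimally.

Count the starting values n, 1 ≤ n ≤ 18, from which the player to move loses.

Positions with no move are L. A position that does have a move is losing for the player to move precisely when every available move leads to a winning position for the opponent. Fill in the labels:
n=0: no move → L
n=1: no move → L
n=2: no move → L
n=3: no move → L
n=4: no move → L
n=5: no move → L
n=6: W (go to 0, an L position)
n=7: W (go to 1, an L position)
n=8: W (go to 2, an L position)
n=9: W (go to 3, an L position)
n=10: W (go to 4, an L position)
n=11: W (go to 5, an L position)
n=12: W (go to 4, an L position)
n=13: W (go to 5, an L position)
n=14: L (options 8(W), 6(W) are all W)
n=15: L (options 9(W), 7(W) are all W)
n=16: L (options 10(W), 8(W) are all W)
n=17: L (options 11(W), 9(W) are all W)
n=18: L (options 12(W), 10(W) are all W)
L entries with 1 ≤ n ≤ 18 (n=0 is outside the asked range and is not counted): n = 1, 2, 3, 4, 5, 14, 15, 16, 17, 18; that makes 10.

10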